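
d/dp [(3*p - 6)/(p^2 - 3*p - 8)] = 3*(-p^2 + 4*p - 14)/(p^4 - 6*p^3 - 7*p^2 + 48*p + 64)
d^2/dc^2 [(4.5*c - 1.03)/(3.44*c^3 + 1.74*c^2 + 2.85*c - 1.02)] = (319.5072*c^5 + 15.347904*c^4 - 159.630288*c^3 + 110.175912*c^2 - 4.411404*c + 5.774562)/(40.707584*c^9 + 61.771392*c^8 + 132.422112*c^7 + 71.410968*c^6 + 73.078308*c^5 - 26.865486*c^4 + 3.536973*c^3 - 19.423962*c^2 + 8.89542*c - 1.061208)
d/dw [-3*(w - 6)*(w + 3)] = 9 - 6*w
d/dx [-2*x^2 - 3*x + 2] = -4*x - 3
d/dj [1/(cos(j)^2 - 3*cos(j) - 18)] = (2*cos(j) - 3)*sin(j)/(sin(j)^2 + 3*cos(j) + 17)^2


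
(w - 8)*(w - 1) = w^2 - 9*w + 8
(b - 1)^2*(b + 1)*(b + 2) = b^4 + b^3 - 3*b^2 - b + 2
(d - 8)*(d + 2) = d^2 - 6*d - 16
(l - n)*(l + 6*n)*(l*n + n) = l^3*n + 5*l^2*n^2 + l^2*n - 6*l*n^3 + 5*l*n^2 - 6*n^3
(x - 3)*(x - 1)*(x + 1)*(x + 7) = x^4 + 4*x^3 - 22*x^2 - 4*x + 21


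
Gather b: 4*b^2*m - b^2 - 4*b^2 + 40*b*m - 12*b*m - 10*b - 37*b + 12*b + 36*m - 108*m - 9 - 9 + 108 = b^2*(4*m - 5) + b*(28*m - 35) - 72*m + 90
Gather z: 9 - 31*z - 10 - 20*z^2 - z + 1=-20*z^2 - 32*z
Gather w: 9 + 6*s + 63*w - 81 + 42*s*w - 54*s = -48*s + w*(42*s + 63) - 72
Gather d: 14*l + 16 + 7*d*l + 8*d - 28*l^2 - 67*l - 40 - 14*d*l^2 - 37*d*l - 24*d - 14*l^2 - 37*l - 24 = d*(-14*l^2 - 30*l - 16) - 42*l^2 - 90*l - 48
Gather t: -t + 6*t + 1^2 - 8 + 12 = 5*t + 5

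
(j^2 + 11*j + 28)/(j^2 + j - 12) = (j + 7)/(j - 3)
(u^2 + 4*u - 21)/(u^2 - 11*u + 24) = (u + 7)/(u - 8)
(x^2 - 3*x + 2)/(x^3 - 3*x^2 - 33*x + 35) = (x - 2)/(x^2 - 2*x - 35)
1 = 1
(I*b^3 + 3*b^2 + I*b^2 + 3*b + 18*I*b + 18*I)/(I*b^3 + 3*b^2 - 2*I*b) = (b^3 + b^2*(1 - 3*I) + 3*b*(6 - I) + 18)/(b*(b^2 - 3*I*b - 2))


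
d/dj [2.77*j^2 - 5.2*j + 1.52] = 5.54*j - 5.2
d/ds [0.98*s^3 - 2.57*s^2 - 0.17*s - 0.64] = 2.94*s^2 - 5.14*s - 0.17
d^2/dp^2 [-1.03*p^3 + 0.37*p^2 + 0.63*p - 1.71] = 0.74 - 6.18*p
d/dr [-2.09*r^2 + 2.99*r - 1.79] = 2.99 - 4.18*r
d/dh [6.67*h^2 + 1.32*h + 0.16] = 13.34*h + 1.32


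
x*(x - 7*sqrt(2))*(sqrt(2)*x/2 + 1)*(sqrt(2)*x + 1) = x^4 - 11*sqrt(2)*x^3/2 - 20*x^2 - 7*sqrt(2)*x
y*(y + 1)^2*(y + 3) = y^4 + 5*y^3 + 7*y^2 + 3*y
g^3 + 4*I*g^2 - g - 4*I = (g - 1)*(g + 1)*(g + 4*I)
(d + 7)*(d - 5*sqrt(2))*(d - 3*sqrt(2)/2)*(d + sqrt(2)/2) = d^4 - 6*sqrt(2)*d^3 + 7*d^3 - 42*sqrt(2)*d^2 + 17*d^2/2 + 15*sqrt(2)*d/2 + 119*d/2 + 105*sqrt(2)/2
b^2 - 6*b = b*(b - 6)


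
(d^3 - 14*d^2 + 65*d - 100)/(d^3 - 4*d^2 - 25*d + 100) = (d - 5)/(d + 5)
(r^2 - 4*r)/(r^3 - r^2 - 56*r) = (4 - r)/(-r^2 + r + 56)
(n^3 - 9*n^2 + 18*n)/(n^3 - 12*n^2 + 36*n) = (n - 3)/(n - 6)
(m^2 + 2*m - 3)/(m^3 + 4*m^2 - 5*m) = (m + 3)/(m*(m + 5))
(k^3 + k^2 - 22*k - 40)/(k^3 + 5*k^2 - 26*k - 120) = (k + 2)/(k + 6)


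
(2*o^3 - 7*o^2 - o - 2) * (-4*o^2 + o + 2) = -8*o^5 + 30*o^4 + o^3 - 7*o^2 - 4*o - 4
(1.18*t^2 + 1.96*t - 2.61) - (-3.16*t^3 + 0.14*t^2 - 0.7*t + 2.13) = 3.16*t^3 + 1.04*t^2 + 2.66*t - 4.74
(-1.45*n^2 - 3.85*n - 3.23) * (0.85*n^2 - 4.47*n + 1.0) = -1.2325*n^4 + 3.209*n^3 + 13.014*n^2 + 10.5881*n - 3.23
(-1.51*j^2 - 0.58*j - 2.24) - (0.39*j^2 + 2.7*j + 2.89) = -1.9*j^2 - 3.28*j - 5.13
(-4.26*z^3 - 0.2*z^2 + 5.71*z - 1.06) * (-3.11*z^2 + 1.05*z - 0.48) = 13.2486*z^5 - 3.851*z^4 - 15.9233*z^3 + 9.3881*z^2 - 3.8538*z + 0.5088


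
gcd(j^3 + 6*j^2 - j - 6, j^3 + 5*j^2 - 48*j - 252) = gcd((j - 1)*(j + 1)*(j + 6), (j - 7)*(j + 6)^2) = j + 6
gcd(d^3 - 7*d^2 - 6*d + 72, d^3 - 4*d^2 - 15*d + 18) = d^2 - 3*d - 18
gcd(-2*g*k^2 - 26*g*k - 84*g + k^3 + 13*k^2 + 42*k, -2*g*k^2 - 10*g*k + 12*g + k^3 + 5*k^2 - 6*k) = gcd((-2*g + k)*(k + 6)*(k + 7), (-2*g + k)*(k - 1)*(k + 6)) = 2*g*k + 12*g - k^2 - 6*k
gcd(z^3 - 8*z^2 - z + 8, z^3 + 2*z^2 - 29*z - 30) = z + 1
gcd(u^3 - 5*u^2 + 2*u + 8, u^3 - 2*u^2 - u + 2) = u^2 - u - 2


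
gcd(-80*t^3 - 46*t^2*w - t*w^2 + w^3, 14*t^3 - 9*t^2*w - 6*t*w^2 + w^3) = 2*t + w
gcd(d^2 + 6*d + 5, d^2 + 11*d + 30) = d + 5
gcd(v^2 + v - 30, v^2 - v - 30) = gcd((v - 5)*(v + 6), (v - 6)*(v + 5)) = 1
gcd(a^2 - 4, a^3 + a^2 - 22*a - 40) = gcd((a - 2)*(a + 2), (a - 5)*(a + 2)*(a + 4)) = a + 2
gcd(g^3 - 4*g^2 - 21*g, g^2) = g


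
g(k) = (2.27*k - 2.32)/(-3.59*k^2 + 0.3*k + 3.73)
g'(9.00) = 0.01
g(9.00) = -0.06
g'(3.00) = 0.04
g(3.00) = -0.16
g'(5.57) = 0.02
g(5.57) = -0.10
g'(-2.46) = 0.28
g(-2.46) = 0.42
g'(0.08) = 0.57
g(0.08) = -0.57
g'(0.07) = 0.58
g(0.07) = -0.58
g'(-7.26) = 0.02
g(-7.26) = 0.10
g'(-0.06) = 0.74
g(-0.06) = -0.66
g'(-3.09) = 0.14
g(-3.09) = 0.30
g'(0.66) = 0.31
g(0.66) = -0.35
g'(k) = (2.27*k - 2.32)*(7.18*k - 0.3)/(-3.59*k^2 + 0.3*k + 3.73)^2 + 2.27/(-3.59*k^2 + 0.3*k + 3.73) = (8.1493*k^2 - 16.6576*k + 9.1631)/(12.8881*k^4 - 2.154*k^3 - 26.6914*k^2 + 2.238*k + 13.9129)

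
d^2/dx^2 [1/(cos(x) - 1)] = (sin(x)^2 - cos(x) + 1)/(cos(x) - 1)^3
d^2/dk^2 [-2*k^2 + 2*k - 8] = -4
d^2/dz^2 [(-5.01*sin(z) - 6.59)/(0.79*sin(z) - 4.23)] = (1.33226762955019e-15*sin(z)^3 + 20.854736*sin(z)^2 + 111.665232*sin(z) - 41.709472)/(0.493039*sin(z)^3 - 7.919829*sin(z)^2 + 42.406173*sin(z) - 75.686967)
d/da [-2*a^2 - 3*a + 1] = -4*a - 3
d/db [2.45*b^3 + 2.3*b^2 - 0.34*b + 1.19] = 7.35*b^2 + 4.6*b - 0.34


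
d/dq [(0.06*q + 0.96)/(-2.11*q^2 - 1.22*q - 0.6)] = (0.1266*q^2 + 4.0512*q + 1.1352)/(4.4521*q^4 + 5.1484*q^3 + 4.0204*q^2 + 1.464*q + 0.36)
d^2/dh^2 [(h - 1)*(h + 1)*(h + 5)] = 6*h + 10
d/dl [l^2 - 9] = 2*l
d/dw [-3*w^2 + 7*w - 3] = 7 - 6*w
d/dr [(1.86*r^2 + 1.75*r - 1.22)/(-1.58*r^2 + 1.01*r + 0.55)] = (4.6436*r^2 - 1.8092*r + 2.1947)/(2.4964*r^4 - 3.1916*r^3 - 0.7179*r^2 + 1.111*r + 0.3025)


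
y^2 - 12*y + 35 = (y - 7)*(y - 5)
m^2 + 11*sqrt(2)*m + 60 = (m + 5*sqrt(2))*(m + 6*sqrt(2))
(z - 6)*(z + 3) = z^2 - 3*z - 18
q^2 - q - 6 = (q - 3)*(q + 2)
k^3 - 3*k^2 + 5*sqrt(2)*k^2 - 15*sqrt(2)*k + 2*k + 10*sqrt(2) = (k - 2)*(k - 1)*(k + 5*sqrt(2))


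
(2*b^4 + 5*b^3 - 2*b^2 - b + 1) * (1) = 2*b^4 + 5*b^3 - 2*b^2 - b + 1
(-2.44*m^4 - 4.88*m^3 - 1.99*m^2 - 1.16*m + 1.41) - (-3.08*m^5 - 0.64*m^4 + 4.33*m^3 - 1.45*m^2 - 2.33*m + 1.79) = 3.08*m^5 - 1.8*m^4 - 9.21*m^3 - 0.54*m^2 + 1.17*m - 0.38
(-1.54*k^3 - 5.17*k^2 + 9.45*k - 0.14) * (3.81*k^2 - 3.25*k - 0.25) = -5.8674*k^5 - 14.6927*k^4 + 53.192*k^3 - 29.9534*k^2 - 1.9075*k + 0.035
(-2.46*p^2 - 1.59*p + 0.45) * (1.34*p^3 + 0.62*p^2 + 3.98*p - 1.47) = -3.2964*p^5 - 3.6558*p^4 - 10.1736*p^3 - 2.433*p^2 + 4.1283*p - 0.6615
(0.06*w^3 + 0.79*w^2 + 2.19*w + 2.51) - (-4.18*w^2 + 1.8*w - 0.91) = 0.06*w^3 + 4.97*w^2 + 0.39*w + 3.42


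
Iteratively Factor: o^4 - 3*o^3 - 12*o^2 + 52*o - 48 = (o + 4)*(o^3 - 7*o^2 + 16*o - 12) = (o - 2)*(o + 4)*(o^2 - 5*o + 6) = (o - 3)*(o - 2)*(o + 4)*(o - 2)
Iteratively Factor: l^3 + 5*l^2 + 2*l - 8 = (l + 2)*(l^2 + 3*l - 4) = (l - 1)*(l + 2)*(l + 4)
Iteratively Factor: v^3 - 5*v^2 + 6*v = (v)*(v^2 - 5*v + 6) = v*(v - 3)*(v - 2)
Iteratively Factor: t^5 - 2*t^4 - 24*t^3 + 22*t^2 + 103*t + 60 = (t - 3)*(t^4 + t^3 - 21*t^2 - 41*t - 20) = (t - 3)*(t + 1)*(t^3 - 21*t - 20) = (t - 3)*(t + 1)*(t + 4)*(t^2 - 4*t - 5) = (t - 3)*(t + 1)^2*(t + 4)*(t - 5)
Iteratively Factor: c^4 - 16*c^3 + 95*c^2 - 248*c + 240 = (c - 5)*(c^3 - 11*c^2 + 40*c - 48) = (c - 5)*(c - 4)*(c^2 - 7*c + 12) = (c - 5)*(c - 4)^2*(c - 3)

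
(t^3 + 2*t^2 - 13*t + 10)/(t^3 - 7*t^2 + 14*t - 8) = (t + 5)/(t - 4)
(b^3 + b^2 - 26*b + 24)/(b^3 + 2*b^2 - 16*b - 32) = (b^2 + 5*b - 6)/(b^2 + 6*b + 8)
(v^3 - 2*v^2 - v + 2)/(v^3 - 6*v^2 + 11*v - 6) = (v + 1)/(v - 3)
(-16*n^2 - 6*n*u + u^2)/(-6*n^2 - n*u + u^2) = (-8*n + u)/(-3*n + u)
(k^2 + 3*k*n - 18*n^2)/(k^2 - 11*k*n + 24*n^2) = (k + 6*n)/(k - 8*n)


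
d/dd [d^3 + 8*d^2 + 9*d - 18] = 3*d^2 + 16*d + 9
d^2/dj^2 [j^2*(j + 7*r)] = 6*j + 14*r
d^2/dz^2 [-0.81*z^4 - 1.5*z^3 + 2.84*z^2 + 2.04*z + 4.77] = -9.72*z^2 - 9.0*z + 5.68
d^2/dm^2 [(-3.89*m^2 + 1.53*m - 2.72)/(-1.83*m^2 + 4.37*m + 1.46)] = (-1.4210854715202e-14*m^4 + 51.969804*m^3 + 117.01386*m^2 - 155.039796*m + 154.528988)/(6.128487*m^6 - 43.904079*m^5 + 90.173799*m^4 - 13.398857*m^3 - 71.941938*m^2 - 27.945276*m - 3.112136)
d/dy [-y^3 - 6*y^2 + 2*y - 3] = -3*y^2 - 12*y + 2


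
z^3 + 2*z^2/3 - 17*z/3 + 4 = (z - 4/3)*(z - 1)*(z + 3)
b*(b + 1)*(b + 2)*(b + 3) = b^4 + 6*b^3 + 11*b^2 + 6*b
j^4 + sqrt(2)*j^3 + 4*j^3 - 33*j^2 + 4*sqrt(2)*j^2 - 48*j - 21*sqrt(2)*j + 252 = (j - 3)*(j + 7)*(j - 2*sqrt(2))*(j + 3*sqrt(2))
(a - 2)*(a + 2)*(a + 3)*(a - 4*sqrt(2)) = a^4 - 4*sqrt(2)*a^3 + 3*a^3 - 12*sqrt(2)*a^2 - 4*a^2 - 12*a + 16*sqrt(2)*a + 48*sqrt(2)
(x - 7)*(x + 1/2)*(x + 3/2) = x^3 - 5*x^2 - 53*x/4 - 21/4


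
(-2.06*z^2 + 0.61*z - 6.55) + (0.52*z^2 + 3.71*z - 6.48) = -1.54*z^2 + 4.32*z - 13.03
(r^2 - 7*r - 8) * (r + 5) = r^3 - 2*r^2 - 43*r - 40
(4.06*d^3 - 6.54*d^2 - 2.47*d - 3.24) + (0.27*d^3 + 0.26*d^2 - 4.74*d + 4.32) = 4.33*d^3 - 6.28*d^2 - 7.21*d + 1.08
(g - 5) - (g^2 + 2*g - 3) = -g^2 - g - 2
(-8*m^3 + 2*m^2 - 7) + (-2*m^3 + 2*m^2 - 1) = -10*m^3 + 4*m^2 - 8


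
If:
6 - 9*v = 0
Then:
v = 2/3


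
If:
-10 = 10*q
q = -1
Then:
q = -1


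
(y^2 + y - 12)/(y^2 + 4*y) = (y - 3)/y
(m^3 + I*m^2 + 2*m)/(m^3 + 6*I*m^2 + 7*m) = (m + 2*I)/(m + 7*I)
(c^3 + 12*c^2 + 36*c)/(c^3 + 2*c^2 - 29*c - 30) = c*(c + 6)/(c^2 - 4*c - 5)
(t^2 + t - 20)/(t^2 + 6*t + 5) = (t - 4)/(t + 1)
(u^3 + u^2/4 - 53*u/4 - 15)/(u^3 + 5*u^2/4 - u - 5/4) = (u^2 - u - 12)/(u^2 - 1)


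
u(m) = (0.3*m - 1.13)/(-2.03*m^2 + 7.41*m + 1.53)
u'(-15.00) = 0.00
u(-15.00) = 0.01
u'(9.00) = 0.00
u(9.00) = -0.02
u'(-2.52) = 0.03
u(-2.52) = 0.06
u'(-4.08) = 0.01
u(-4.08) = 0.04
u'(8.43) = 0.00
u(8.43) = -0.02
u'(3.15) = 0.02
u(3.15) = -0.04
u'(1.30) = 0.07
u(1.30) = -0.10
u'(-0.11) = 19.61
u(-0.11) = -1.68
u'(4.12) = 0.05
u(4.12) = -0.04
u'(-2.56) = 0.03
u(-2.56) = 0.06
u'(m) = (0.3*m - 1.13)*(4.06*m - 7.41)/(-2.03*m^2 + 7.41*m + 1.53)^2 + 0.3/(-2.03*m^2 + 7.41*m + 1.53)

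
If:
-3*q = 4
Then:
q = -4/3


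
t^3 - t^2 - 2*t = t*(t - 2)*(t + 1)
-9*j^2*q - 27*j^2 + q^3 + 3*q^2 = (-3*j + q)*(3*j + q)*(q + 3)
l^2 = l^2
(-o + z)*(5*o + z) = -5*o^2 + 4*o*z + z^2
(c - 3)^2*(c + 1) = c^3 - 5*c^2 + 3*c + 9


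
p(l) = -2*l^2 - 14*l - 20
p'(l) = -4*l - 14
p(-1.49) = -3.58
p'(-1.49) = -8.04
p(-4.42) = 2.81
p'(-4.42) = 3.68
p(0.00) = -20.00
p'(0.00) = -14.00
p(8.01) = -260.46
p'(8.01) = -46.04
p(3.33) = -88.80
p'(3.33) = -27.32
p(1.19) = -39.49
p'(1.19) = -18.76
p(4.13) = -111.93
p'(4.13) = -30.52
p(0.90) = -34.22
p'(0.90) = -17.60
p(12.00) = -476.00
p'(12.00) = -62.00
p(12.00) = -476.00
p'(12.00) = -62.00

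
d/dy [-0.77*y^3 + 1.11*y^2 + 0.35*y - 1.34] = -2.31*y^2 + 2.22*y + 0.35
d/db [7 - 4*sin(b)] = -4*cos(b)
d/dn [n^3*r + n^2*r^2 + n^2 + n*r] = 3*n^2*r + 2*n*r^2 + 2*n + r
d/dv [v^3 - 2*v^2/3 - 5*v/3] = 3*v^2 - 4*v/3 - 5/3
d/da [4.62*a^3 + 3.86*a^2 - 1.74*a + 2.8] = 13.86*a^2 + 7.72*a - 1.74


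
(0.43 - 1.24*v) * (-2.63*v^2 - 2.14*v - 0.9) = 3.2612*v^3 + 1.5227*v^2 + 0.1958*v - 0.387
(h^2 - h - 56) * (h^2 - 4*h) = h^4 - 5*h^3 - 52*h^2 + 224*h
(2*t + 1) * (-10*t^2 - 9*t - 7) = -20*t^3 - 28*t^2 - 23*t - 7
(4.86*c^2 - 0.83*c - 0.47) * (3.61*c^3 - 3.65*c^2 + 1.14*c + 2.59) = 17.5446*c^5 - 20.7353*c^4 + 6.8732*c^3 + 13.3567*c^2 - 2.6855*c - 1.2173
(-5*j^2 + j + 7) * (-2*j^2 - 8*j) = 10*j^4 + 38*j^3 - 22*j^2 - 56*j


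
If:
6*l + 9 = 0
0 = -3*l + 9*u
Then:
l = -3/2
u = -1/2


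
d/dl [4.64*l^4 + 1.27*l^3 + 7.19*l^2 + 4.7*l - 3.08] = 18.56*l^3 + 3.81*l^2 + 14.38*l + 4.7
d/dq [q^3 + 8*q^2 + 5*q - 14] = 3*q^2 + 16*q + 5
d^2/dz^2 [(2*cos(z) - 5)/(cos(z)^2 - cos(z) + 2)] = (18*(1 - cos(z)^2)^2*cos(z) - 18*(1 - cos(z)^2)^2 + 33*cos(z)^2 - 75*cos(z)/4 + 3*cos(3*z)/4 - cos(5*z))/(-cos(z)^2 + cos(z) - 2)^3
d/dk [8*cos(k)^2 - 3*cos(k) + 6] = (3 - 16*cos(k))*sin(k)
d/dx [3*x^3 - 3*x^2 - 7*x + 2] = 9*x^2 - 6*x - 7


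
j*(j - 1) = j^2 - j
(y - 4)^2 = y^2 - 8*y + 16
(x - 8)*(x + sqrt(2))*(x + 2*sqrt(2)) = x^3 - 8*x^2 + 3*sqrt(2)*x^2 - 24*sqrt(2)*x + 4*x - 32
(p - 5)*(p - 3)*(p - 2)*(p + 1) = p^4 - 9*p^3 + 21*p^2 + p - 30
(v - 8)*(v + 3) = v^2 - 5*v - 24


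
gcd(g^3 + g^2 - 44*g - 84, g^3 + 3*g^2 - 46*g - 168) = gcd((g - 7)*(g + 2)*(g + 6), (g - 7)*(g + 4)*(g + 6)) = g^2 - g - 42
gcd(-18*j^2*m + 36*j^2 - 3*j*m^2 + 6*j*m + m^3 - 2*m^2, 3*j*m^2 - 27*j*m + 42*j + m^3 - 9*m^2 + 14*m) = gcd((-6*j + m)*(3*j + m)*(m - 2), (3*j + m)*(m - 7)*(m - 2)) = 3*j*m - 6*j + m^2 - 2*m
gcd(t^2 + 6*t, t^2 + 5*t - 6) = t + 6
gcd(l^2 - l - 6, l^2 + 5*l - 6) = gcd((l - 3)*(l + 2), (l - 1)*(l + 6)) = 1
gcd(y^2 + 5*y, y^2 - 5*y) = y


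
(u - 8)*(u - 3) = u^2 - 11*u + 24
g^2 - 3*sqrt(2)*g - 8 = (g - 4*sqrt(2))*(g + sqrt(2))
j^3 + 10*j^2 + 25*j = j*(j + 5)^2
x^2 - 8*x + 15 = (x - 5)*(x - 3)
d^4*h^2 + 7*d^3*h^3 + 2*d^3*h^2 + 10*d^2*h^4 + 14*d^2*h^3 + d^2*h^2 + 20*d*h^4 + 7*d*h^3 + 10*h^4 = (d + 2*h)*(d + 5*h)*(d*h + h)^2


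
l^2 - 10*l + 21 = (l - 7)*(l - 3)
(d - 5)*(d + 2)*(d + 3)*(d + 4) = d^4 + 4*d^3 - 19*d^2 - 106*d - 120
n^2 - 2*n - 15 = (n - 5)*(n + 3)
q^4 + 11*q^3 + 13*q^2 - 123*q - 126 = (q - 3)*(q + 1)*(q + 6)*(q + 7)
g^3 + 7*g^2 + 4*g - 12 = (g - 1)*(g + 2)*(g + 6)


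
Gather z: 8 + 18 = 26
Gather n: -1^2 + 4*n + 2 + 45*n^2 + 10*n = 45*n^2 + 14*n + 1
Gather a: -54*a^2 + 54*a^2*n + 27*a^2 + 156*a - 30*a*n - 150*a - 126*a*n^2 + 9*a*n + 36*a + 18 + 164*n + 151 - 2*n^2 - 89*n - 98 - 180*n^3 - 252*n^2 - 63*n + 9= a^2*(54*n - 27) + a*(-126*n^2 - 21*n + 42) - 180*n^3 - 254*n^2 + 12*n + 80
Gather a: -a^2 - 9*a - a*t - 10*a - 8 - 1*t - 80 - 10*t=-a^2 + a*(-t - 19) - 11*t - 88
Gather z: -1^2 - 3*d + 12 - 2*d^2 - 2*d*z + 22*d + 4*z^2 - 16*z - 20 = -2*d^2 + 19*d + 4*z^2 + z*(-2*d - 16) - 9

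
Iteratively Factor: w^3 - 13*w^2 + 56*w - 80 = (w - 4)*(w^2 - 9*w + 20) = (w - 4)^2*(w - 5)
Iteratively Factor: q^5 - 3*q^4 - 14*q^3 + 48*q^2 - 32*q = (q - 4)*(q^4 + q^3 - 10*q^2 + 8*q) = (q - 4)*(q - 1)*(q^3 + 2*q^2 - 8*q) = (q - 4)*(q - 2)*(q - 1)*(q^2 + 4*q) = (q - 4)*(q - 2)*(q - 1)*(q + 4)*(q)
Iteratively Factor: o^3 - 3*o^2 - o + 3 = (o + 1)*(o^2 - 4*o + 3) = (o - 3)*(o + 1)*(o - 1)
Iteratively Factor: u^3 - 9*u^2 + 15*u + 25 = (u - 5)*(u^2 - 4*u - 5) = (u - 5)*(u + 1)*(u - 5)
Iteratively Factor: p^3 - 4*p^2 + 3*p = (p - 1)*(p^2 - 3*p) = p*(p - 1)*(p - 3)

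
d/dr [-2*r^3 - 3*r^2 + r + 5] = -6*r^2 - 6*r + 1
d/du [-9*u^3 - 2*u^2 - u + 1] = -27*u^2 - 4*u - 1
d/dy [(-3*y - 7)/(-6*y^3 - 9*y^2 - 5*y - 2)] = (18*y^3 + 27*y^2 + 15*y - (3*y + 7)*(18*y^2 + 18*y + 5) + 6)/(6*y^3 + 9*y^2 + 5*y + 2)^2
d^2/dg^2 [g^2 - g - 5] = 2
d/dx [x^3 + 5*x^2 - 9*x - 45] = 3*x^2 + 10*x - 9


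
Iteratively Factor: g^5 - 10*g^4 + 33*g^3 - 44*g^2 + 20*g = (g - 2)*(g^4 - 8*g^3 + 17*g^2 - 10*g) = (g - 2)*(g - 1)*(g^3 - 7*g^2 + 10*g) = (g - 5)*(g - 2)*(g - 1)*(g^2 - 2*g) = g*(g - 5)*(g - 2)*(g - 1)*(g - 2)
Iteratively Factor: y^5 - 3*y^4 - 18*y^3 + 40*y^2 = (y)*(y^4 - 3*y^3 - 18*y^2 + 40*y) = y*(y - 2)*(y^3 - y^2 - 20*y) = y*(y - 2)*(y + 4)*(y^2 - 5*y) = y*(y - 5)*(y - 2)*(y + 4)*(y)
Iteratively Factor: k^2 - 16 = (k - 4)*(k + 4)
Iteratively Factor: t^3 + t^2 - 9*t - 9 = (t + 1)*(t^2 - 9) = (t + 1)*(t + 3)*(t - 3)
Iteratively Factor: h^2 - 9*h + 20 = (h - 5)*(h - 4)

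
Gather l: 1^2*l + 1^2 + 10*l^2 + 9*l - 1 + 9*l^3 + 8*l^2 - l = 9*l^3 + 18*l^2 + 9*l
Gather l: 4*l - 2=4*l - 2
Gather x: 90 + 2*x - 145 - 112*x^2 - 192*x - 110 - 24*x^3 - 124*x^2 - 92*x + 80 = -24*x^3 - 236*x^2 - 282*x - 85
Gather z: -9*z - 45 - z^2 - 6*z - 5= -z^2 - 15*z - 50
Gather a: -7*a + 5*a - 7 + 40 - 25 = 8 - 2*a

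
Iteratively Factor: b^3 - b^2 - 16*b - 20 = (b + 2)*(b^2 - 3*b - 10) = (b + 2)^2*(b - 5)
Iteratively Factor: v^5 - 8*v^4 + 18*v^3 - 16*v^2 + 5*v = (v - 1)*(v^4 - 7*v^3 + 11*v^2 - 5*v) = (v - 1)^2*(v^3 - 6*v^2 + 5*v) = (v - 1)^3*(v^2 - 5*v) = v*(v - 1)^3*(v - 5)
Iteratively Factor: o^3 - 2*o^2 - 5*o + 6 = (o - 3)*(o^2 + o - 2) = (o - 3)*(o + 2)*(o - 1)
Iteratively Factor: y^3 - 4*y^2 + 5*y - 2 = (y - 1)*(y^2 - 3*y + 2) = (y - 2)*(y - 1)*(y - 1)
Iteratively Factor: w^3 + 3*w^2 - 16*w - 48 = (w + 4)*(w^2 - w - 12) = (w - 4)*(w + 4)*(w + 3)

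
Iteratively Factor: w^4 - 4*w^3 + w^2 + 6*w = (w + 1)*(w^3 - 5*w^2 + 6*w) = (w - 2)*(w + 1)*(w^2 - 3*w) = (w - 3)*(w - 2)*(w + 1)*(w)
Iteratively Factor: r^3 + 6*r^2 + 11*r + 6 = (r + 1)*(r^2 + 5*r + 6) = (r + 1)*(r + 3)*(r + 2)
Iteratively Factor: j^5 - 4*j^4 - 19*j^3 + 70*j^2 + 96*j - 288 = (j - 2)*(j^4 - 2*j^3 - 23*j^2 + 24*j + 144) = (j - 4)*(j - 2)*(j^3 + 2*j^2 - 15*j - 36) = (j - 4)*(j - 2)*(j + 3)*(j^2 - j - 12) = (j - 4)*(j - 2)*(j + 3)^2*(j - 4)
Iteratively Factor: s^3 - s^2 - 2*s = (s + 1)*(s^2 - 2*s) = (s - 2)*(s + 1)*(s)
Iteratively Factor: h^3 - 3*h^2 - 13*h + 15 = (h + 3)*(h^2 - 6*h + 5) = (h - 5)*(h + 3)*(h - 1)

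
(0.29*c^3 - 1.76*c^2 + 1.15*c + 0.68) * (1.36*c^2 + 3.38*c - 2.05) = 0.3944*c^5 - 1.4134*c^4 - 4.9793*c^3 + 8.4198*c^2 - 0.0590999999999995*c - 1.394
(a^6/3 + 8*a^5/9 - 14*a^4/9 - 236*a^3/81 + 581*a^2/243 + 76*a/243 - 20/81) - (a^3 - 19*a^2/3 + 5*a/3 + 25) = a^6/3 + 8*a^5/9 - 14*a^4/9 - 317*a^3/81 + 2120*a^2/243 - 329*a/243 - 2045/81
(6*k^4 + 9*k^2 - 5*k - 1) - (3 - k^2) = 6*k^4 + 10*k^2 - 5*k - 4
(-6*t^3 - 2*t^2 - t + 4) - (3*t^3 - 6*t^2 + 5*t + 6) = -9*t^3 + 4*t^2 - 6*t - 2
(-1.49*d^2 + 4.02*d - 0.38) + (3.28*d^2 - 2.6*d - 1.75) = 1.79*d^2 + 1.42*d - 2.13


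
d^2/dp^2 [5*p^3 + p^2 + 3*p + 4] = 30*p + 2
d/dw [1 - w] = -1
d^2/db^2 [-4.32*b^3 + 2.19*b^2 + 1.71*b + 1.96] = 4.38 - 25.92*b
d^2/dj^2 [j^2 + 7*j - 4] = 2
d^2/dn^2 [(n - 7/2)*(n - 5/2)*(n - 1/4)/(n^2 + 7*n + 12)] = 13*(112*n^3 + 579*n^2 + 21*n - 2267)/(8*(n^6 + 21*n^5 + 183*n^4 + 847*n^3 + 2196*n^2 + 3024*n + 1728))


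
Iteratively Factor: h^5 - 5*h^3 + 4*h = (h - 2)*(h^4 + 2*h^3 - h^2 - 2*h) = (h - 2)*(h - 1)*(h^3 + 3*h^2 + 2*h) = (h - 2)*(h - 1)*(h + 1)*(h^2 + 2*h) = h*(h - 2)*(h - 1)*(h + 1)*(h + 2)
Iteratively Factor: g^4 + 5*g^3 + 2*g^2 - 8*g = (g + 4)*(g^3 + g^2 - 2*g) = (g - 1)*(g + 4)*(g^2 + 2*g) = g*(g - 1)*(g + 4)*(g + 2)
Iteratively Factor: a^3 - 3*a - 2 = (a + 1)*(a^2 - a - 2) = (a + 1)^2*(a - 2)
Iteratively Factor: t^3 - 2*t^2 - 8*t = (t + 2)*(t^2 - 4*t) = t*(t + 2)*(t - 4)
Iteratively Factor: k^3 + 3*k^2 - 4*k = (k)*(k^2 + 3*k - 4) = k*(k - 1)*(k + 4)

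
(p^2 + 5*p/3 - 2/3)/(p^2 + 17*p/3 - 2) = (p + 2)/(p + 6)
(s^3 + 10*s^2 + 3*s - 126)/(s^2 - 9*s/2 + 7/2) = 2*(s^3 + 10*s^2 + 3*s - 126)/(2*s^2 - 9*s + 7)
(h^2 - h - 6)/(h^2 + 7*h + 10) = (h - 3)/(h + 5)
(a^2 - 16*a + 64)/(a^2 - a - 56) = (a - 8)/(a + 7)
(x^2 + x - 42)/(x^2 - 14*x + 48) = (x + 7)/(x - 8)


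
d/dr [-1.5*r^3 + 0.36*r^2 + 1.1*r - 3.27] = -4.5*r^2 + 0.72*r + 1.1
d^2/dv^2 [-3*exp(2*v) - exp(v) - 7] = (-12*exp(v) - 1)*exp(v)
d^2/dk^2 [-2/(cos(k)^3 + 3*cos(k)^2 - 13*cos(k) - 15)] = 2*((49*cos(k) - 24*cos(2*k) - 9*cos(3*k))*(cos(k)^3 + 3*cos(k)^2 - 13*cos(k) - 15)/4 - 2*(3*cos(k)^2 + 6*cos(k) - 13)^2*sin(k)^2)/(cos(k)^3 + 3*cos(k)^2 - 13*cos(k) - 15)^3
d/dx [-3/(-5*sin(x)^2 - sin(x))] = -(30/tan(x) + 3*cos(x)/sin(x)^2)/(5*sin(x) + 1)^2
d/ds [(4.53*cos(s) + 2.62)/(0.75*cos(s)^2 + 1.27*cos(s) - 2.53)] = (3.3975*cos(s)^2 + 3.93*cos(s) + 14.7883)*sin(s)/(0.5625*cos(s)^4 + 1.905*cos(s)^3 - 2.1821*cos(s)^2 - 6.4262*cos(s) + 6.4009)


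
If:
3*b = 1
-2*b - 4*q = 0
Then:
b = 1/3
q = -1/6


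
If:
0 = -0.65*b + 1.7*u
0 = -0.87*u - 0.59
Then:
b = -1.77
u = -0.68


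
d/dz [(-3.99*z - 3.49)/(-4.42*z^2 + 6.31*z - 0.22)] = (-17.6358*z^2 - 30.8516*z + 22.8997)/(19.5364*z^4 - 55.7804*z^3 + 41.7609*z^2 - 2.7764*z + 0.0484)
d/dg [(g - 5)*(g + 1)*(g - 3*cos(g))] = (g - 5)*(g + 1)*(3*sin(g) + 1) + (g - 5)*(g - 3*cos(g)) + (g + 1)*(g - 3*cos(g))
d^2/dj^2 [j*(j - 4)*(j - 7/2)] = 6*j - 15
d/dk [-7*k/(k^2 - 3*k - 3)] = 7*(k^2 + 3)/(k^4 - 6*k^3 + 3*k^2 + 18*k + 9)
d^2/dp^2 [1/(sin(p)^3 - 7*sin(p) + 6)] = (-9*sin(p)^6 + 26*sin(p)^4 + 54*sin(p)^3 - 91*sin(p)^2 - 78*sin(p) + 98)/(sin(p)^3 - 7*sin(p) + 6)^3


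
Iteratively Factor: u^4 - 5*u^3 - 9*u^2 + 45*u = (u)*(u^3 - 5*u^2 - 9*u + 45) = u*(u - 3)*(u^2 - 2*u - 15) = u*(u - 3)*(u + 3)*(u - 5)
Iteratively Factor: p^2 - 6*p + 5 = (p - 5)*(p - 1)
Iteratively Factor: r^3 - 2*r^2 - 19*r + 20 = (r - 1)*(r^2 - r - 20) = (r - 1)*(r + 4)*(r - 5)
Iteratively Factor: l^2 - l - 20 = (l + 4)*(l - 5)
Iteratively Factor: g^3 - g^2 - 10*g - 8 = (g + 1)*(g^2 - 2*g - 8) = (g - 4)*(g + 1)*(g + 2)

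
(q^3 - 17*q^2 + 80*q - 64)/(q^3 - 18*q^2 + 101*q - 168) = (q^2 - 9*q + 8)/(q^2 - 10*q + 21)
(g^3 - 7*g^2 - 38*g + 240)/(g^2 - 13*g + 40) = g + 6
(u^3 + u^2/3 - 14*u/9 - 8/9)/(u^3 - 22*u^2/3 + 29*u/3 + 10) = (3*u^2 - u - 4)/(3*(u^2 - 8*u + 15))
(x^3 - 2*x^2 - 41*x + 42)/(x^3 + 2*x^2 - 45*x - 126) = (x - 1)/(x + 3)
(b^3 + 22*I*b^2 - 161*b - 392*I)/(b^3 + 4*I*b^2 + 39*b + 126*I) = (b^2 + 15*I*b - 56)/(b^2 - 3*I*b + 18)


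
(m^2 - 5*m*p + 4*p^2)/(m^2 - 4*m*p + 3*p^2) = (-m + 4*p)/(-m + 3*p)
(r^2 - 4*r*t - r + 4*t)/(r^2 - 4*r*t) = (r - 1)/r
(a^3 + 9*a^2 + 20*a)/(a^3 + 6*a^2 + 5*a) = (a + 4)/(a + 1)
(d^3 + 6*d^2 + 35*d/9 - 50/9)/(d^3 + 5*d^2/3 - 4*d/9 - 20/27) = 3*(d + 5)/(3*d + 2)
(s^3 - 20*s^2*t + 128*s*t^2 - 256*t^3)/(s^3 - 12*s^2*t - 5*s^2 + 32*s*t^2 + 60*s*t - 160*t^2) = (s - 8*t)/(s - 5)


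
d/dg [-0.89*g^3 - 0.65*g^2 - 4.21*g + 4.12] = -2.67*g^2 - 1.3*g - 4.21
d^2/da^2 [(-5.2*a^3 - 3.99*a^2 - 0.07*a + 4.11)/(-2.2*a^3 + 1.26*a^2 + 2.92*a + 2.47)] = (67.4520000000001*a^6 + 202.4616*a^5 + 252.99912*a^4 + 513.899248*a^3 + 274.350996*a^2 - 35.690556*a + 3.17072200000001)/(10.648*a^9 - 18.2952*a^8 - 31.92024*a^7 + 10.700664*a^6 + 83.447904*a^5 + 51.209772*a^4 - 39.156892*a^3 - 86.242026*a^2 - 53.443884*a - 15.069223)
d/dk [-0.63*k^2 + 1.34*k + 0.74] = 1.34 - 1.26*k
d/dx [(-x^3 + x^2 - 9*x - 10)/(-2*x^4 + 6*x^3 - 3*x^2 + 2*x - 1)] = (-2*x^6 + 4*x^5 - 57*x^4 + 24*x^3 + 158*x^2 - 62*x + 29)/(4*x^8 - 24*x^7 + 48*x^6 - 44*x^5 + 37*x^4 - 24*x^3 + 10*x^2 - 4*x + 1)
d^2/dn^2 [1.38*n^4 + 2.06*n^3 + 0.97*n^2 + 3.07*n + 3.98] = 16.56*n^2 + 12.36*n + 1.94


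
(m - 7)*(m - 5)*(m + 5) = m^3 - 7*m^2 - 25*m + 175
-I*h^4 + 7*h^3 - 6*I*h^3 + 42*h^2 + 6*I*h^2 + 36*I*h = h*(h + 6)*(h + 6*I)*(-I*h + 1)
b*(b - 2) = b^2 - 2*b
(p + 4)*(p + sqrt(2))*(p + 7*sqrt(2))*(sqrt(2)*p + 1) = sqrt(2)*p^4 + 4*sqrt(2)*p^3 + 17*p^3 + 22*sqrt(2)*p^2 + 68*p^2 + 14*p + 88*sqrt(2)*p + 56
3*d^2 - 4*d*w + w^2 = (-3*d + w)*(-d + w)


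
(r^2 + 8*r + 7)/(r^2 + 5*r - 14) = (r + 1)/(r - 2)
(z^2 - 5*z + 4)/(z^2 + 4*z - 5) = (z - 4)/(z + 5)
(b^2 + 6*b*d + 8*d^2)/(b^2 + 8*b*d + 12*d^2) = (b + 4*d)/(b + 6*d)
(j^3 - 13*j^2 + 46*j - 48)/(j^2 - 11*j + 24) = j - 2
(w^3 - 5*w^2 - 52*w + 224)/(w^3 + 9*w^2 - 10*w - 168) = (w - 8)/(w + 6)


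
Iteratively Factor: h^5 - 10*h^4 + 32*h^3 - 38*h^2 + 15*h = (h - 1)*(h^4 - 9*h^3 + 23*h^2 - 15*h) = (h - 3)*(h - 1)*(h^3 - 6*h^2 + 5*h) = (h - 3)*(h - 1)^2*(h^2 - 5*h) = (h - 5)*(h - 3)*(h - 1)^2*(h)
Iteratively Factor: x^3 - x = (x)*(x^2 - 1) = x*(x - 1)*(x + 1)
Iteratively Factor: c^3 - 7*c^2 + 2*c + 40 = (c - 5)*(c^2 - 2*c - 8) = (c - 5)*(c - 4)*(c + 2)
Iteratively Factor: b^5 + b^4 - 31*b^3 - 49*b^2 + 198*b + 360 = (b + 2)*(b^4 - b^3 - 29*b^2 + 9*b + 180) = (b + 2)*(b + 3)*(b^3 - 4*b^2 - 17*b + 60) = (b + 2)*(b + 3)*(b + 4)*(b^2 - 8*b + 15) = (b - 3)*(b + 2)*(b + 3)*(b + 4)*(b - 5)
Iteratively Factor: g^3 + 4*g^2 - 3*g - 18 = (g - 2)*(g^2 + 6*g + 9) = (g - 2)*(g + 3)*(g + 3)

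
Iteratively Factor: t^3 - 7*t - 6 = (t - 3)*(t^2 + 3*t + 2) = (t - 3)*(t + 2)*(t + 1)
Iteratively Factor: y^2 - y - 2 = (y + 1)*(y - 2)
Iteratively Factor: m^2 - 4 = (m - 2)*(m + 2)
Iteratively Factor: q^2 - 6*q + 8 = (q - 2)*(q - 4)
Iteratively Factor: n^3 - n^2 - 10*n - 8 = (n + 1)*(n^2 - 2*n - 8) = (n - 4)*(n + 1)*(n + 2)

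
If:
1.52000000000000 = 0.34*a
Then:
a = 4.47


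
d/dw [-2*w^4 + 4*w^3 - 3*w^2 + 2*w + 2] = -8*w^3 + 12*w^2 - 6*w + 2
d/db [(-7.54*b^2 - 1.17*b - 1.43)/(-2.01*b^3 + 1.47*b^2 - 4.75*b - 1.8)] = (-15.1554*b^4 - 4.7034*b^3 + 28.912*b^2 + 31.3482*b - 4.6865)/(4.0401*b^6 - 5.9094*b^5 + 21.2559*b^4 - 6.729*b^3 + 17.2705*b^2 + 17.1*b + 3.24)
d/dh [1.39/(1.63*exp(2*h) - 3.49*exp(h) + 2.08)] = (4.8511 - 4.5314*exp(h))*exp(h)/(1.63*exp(2*h) - 3.49*exp(h) + 2.08)^2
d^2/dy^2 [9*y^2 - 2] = 18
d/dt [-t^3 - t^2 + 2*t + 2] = -3*t^2 - 2*t + 2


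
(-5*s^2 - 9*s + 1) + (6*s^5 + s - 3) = 6*s^5 - 5*s^2 - 8*s - 2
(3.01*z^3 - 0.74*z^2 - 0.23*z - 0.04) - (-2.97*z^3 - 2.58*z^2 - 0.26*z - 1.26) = 5.98*z^3 + 1.84*z^2 + 0.03*z + 1.22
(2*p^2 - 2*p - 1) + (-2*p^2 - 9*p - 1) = -11*p - 2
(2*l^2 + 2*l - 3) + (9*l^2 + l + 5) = 11*l^2 + 3*l + 2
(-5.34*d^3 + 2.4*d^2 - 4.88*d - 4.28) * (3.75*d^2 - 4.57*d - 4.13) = -20.025*d^5 + 33.4038*d^4 - 7.2138*d^3 - 3.6604*d^2 + 39.714*d + 17.6764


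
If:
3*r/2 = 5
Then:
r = 10/3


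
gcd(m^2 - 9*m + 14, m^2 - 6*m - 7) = m - 7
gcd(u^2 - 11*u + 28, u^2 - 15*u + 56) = u - 7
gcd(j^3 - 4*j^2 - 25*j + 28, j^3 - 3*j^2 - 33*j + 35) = j^2 - 8*j + 7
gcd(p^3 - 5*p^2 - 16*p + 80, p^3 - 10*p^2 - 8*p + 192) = p + 4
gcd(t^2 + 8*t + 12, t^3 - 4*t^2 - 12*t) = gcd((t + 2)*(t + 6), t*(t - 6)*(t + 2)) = t + 2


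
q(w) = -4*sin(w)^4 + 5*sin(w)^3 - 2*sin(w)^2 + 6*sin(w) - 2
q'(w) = -16*sin(w)^3*cos(w) + 15*sin(w)^2*cos(w) - 4*sin(w)*cos(w) + 6*cos(w)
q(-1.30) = -17.56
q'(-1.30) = 10.19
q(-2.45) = -8.60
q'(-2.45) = -14.48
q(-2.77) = -4.75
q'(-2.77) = -9.50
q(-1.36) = -18.11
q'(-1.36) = 8.21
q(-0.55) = -6.70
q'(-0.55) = 12.34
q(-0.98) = -13.13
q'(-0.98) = 16.06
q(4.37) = -16.75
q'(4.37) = -12.24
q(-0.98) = -13.13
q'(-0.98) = 16.06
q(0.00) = -2.00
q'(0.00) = 6.00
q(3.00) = -1.18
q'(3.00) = -5.63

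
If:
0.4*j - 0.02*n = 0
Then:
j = 0.05*n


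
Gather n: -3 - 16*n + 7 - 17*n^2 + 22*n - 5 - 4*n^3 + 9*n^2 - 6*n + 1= -4*n^3 - 8*n^2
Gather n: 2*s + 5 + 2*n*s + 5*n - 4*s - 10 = n*(2*s + 5) - 2*s - 5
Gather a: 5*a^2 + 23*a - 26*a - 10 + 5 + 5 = 5*a^2 - 3*a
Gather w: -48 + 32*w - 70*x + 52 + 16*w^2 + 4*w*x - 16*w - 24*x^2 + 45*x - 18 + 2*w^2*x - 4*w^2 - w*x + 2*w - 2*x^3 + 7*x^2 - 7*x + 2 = w^2*(2*x + 12) + w*(3*x + 18) - 2*x^3 - 17*x^2 - 32*x - 12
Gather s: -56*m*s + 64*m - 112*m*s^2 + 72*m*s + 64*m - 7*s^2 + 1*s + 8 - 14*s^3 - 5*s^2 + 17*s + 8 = 128*m - 14*s^3 + s^2*(-112*m - 12) + s*(16*m + 18) + 16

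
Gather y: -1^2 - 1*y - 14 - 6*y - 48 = -7*y - 63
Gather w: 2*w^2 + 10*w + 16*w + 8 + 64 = 2*w^2 + 26*w + 72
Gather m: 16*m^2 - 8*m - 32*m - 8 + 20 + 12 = 16*m^2 - 40*m + 24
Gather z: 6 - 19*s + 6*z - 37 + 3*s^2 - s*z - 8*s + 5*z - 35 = 3*s^2 - 27*s + z*(11 - s) - 66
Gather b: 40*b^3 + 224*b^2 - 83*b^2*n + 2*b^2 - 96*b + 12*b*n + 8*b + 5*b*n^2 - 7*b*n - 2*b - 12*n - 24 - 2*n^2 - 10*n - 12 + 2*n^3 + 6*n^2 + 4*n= 40*b^3 + b^2*(226 - 83*n) + b*(5*n^2 + 5*n - 90) + 2*n^3 + 4*n^2 - 18*n - 36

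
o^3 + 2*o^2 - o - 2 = (o - 1)*(o + 1)*(o + 2)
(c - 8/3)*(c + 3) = c^2 + c/3 - 8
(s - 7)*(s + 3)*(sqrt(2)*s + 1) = sqrt(2)*s^3 - 4*sqrt(2)*s^2 + s^2 - 21*sqrt(2)*s - 4*s - 21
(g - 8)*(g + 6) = g^2 - 2*g - 48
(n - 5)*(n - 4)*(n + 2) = n^3 - 7*n^2 + 2*n + 40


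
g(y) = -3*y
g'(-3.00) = -3.00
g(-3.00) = 9.00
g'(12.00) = -3.00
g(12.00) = -36.00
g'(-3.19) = -3.00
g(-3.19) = 9.57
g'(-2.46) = -3.00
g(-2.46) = 7.38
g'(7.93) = -3.00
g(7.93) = -23.79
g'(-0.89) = -3.00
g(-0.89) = 2.67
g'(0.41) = -3.00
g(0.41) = -1.23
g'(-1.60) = -3.00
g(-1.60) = 4.80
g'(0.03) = -3.00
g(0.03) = -0.09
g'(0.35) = -3.00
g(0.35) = -1.05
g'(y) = -3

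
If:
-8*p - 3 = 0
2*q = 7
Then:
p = -3/8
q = 7/2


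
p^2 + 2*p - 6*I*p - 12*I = (p + 2)*(p - 6*I)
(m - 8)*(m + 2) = m^2 - 6*m - 16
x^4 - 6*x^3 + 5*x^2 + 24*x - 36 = (x - 3)^2*(x - 2)*(x + 2)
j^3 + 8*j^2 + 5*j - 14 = (j - 1)*(j + 2)*(j + 7)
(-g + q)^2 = g^2 - 2*g*q + q^2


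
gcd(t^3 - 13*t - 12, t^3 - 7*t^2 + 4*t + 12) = t + 1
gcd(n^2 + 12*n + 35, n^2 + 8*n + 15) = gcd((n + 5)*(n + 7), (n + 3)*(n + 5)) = n + 5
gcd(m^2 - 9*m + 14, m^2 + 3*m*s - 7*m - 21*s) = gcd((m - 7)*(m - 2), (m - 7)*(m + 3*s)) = m - 7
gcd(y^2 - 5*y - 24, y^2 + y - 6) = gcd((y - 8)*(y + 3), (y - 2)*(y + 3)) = y + 3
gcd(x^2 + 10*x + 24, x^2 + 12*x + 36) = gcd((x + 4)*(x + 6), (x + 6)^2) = x + 6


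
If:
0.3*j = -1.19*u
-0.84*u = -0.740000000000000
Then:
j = -3.49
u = 0.88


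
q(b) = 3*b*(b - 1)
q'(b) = 6*b - 3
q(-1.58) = 12.23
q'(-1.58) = -12.48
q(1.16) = 0.56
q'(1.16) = 3.96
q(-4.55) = 75.76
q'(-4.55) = -30.30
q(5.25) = 66.94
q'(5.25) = 28.50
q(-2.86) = 33.12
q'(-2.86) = -20.16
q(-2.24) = 21.77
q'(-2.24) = -16.44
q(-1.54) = 11.73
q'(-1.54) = -12.24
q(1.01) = 0.03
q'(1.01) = 3.06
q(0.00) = 0.00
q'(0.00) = -3.00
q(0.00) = 0.00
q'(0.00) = -3.00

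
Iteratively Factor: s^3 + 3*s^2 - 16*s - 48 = (s + 4)*(s^2 - s - 12) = (s + 3)*(s + 4)*(s - 4)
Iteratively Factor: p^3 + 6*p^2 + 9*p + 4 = (p + 4)*(p^2 + 2*p + 1) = (p + 1)*(p + 4)*(p + 1)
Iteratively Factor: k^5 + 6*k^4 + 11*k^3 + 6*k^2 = (k + 1)*(k^4 + 5*k^3 + 6*k^2) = k*(k + 1)*(k^3 + 5*k^2 + 6*k) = k^2*(k + 1)*(k^2 + 5*k + 6) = k^2*(k + 1)*(k + 2)*(k + 3)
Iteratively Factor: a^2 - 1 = (a + 1)*(a - 1)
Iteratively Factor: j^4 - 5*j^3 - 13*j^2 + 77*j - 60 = (j - 3)*(j^3 - 2*j^2 - 19*j + 20) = (j - 5)*(j - 3)*(j^2 + 3*j - 4) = (j - 5)*(j - 3)*(j - 1)*(j + 4)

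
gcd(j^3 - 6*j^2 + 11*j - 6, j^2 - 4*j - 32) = 1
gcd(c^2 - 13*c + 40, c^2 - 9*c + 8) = c - 8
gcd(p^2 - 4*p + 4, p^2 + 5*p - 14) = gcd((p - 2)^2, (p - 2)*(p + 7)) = p - 2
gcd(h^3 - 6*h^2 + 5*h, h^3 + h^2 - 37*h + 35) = h^2 - 6*h + 5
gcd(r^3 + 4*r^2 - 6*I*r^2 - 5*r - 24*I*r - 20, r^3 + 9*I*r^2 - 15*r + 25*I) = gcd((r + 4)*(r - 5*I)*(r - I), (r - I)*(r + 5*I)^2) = r - I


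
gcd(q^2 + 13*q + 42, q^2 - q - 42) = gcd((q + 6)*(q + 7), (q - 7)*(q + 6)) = q + 6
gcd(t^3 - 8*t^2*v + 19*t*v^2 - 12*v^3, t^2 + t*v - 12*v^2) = t - 3*v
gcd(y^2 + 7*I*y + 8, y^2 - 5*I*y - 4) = y - I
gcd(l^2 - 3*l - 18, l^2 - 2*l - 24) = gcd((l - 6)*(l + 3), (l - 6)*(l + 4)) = l - 6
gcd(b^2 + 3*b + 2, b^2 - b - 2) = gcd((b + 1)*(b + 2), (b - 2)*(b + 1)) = b + 1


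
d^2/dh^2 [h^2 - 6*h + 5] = 2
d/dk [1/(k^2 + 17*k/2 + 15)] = 2*(-4*k - 17)/(2*k^2 + 17*k + 30)^2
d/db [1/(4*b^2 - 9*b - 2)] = (9 - 8*b)/(-4*b^2 + 9*b + 2)^2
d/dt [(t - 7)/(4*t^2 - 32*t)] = (-t^2 + 14*t - 56)/(4*t^2*(t^2 - 16*t + 64))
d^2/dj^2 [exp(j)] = exp(j)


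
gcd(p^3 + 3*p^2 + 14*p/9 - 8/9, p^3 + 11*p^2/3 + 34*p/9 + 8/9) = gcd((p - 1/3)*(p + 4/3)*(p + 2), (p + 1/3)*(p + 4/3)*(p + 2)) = p^2 + 10*p/3 + 8/3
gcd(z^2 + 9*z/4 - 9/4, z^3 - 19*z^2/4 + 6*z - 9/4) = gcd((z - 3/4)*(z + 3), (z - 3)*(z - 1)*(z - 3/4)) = z - 3/4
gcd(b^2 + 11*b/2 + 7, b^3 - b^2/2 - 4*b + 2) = b + 2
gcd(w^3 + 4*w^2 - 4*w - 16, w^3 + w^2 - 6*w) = w - 2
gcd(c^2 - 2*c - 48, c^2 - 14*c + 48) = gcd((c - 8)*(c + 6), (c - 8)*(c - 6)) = c - 8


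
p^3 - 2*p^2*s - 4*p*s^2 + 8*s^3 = (p - 2*s)^2*(p + 2*s)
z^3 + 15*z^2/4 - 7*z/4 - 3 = (z - 1)*(z + 3/4)*(z + 4)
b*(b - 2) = b^2 - 2*b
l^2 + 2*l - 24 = (l - 4)*(l + 6)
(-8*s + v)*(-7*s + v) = 56*s^2 - 15*s*v + v^2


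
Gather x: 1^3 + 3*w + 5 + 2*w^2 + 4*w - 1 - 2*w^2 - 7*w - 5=0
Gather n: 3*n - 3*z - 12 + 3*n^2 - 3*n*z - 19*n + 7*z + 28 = 3*n^2 + n*(-3*z - 16) + 4*z + 16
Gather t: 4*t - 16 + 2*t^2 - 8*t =2*t^2 - 4*t - 16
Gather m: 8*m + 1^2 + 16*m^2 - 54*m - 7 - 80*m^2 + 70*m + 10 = -64*m^2 + 24*m + 4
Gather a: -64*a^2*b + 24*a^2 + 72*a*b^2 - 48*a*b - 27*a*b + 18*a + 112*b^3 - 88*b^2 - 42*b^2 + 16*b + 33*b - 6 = a^2*(24 - 64*b) + a*(72*b^2 - 75*b + 18) + 112*b^3 - 130*b^2 + 49*b - 6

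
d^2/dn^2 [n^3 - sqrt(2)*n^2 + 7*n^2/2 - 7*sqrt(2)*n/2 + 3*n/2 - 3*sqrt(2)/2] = 6*n - 2*sqrt(2) + 7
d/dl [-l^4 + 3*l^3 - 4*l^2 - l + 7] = -4*l^3 + 9*l^2 - 8*l - 1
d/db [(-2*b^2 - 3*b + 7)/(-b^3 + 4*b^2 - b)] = (-2*b^4 - 6*b^3 + 35*b^2 - 56*b + 7)/(b^2*(b^4 - 8*b^3 + 18*b^2 - 8*b + 1))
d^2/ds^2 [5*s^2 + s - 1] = 10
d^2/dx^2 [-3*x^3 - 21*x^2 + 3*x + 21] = -18*x - 42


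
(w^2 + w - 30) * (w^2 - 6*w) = w^4 - 5*w^3 - 36*w^2 + 180*w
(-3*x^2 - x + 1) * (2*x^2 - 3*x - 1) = -6*x^4 + 7*x^3 + 8*x^2 - 2*x - 1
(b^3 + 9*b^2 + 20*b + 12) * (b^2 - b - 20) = b^5 + 8*b^4 - 9*b^3 - 188*b^2 - 412*b - 240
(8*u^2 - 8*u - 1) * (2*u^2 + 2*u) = 16*u^4 - 18*u^2 - 2*u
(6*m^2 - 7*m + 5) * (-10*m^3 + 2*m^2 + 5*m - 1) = -60*m^5 + 82*m^4 - 34*m^3 - 31*m^2 + 32*m - 5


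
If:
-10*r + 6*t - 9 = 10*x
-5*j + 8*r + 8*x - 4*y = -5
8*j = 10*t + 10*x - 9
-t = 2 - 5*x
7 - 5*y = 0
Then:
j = -29/9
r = -269/135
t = -187/108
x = 29/540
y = 7/5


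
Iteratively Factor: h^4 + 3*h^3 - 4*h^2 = (h)*(h^3 + 3*h^2 - 4*h) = h*(h - 1)*(h^2 + 4*h) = h^2*(h - 1)*(h + 4)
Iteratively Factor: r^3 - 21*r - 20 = (r + 4)*(r^2 - 4*r - 5) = (r + 1)*(r + 4)*(r - 5)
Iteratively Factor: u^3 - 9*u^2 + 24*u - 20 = (u - 2)*(u^2 - 7*u + 10) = (u - 2)^2*(u - 5)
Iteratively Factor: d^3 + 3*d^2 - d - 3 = (d + 1)*(d^2 + 2*d - 3) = (d + 1)*(d + 3)*(d - 1)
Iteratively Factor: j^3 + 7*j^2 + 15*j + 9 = (j + 3)*(j^2 + 4*j + 3) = (j + 3)^2*(j + 1)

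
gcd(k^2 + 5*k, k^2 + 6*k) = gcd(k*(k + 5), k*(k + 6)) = k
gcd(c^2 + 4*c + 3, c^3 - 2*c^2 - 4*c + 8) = 1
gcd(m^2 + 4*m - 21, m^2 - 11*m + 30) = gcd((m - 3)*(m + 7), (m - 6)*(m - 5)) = 1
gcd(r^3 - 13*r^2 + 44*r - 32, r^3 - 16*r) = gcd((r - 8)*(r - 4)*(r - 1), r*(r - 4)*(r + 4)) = r - 4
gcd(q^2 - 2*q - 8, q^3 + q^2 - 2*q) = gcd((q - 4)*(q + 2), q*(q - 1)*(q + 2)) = q + 2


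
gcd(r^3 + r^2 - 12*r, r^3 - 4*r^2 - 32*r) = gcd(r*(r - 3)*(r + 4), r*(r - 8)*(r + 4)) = r^2 + 4*r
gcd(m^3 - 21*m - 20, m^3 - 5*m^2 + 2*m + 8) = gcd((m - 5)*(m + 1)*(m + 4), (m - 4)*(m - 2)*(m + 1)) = m + 1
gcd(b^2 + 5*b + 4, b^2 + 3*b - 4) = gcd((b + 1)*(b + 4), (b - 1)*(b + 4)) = b + 4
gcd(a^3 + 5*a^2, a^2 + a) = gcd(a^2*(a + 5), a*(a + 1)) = a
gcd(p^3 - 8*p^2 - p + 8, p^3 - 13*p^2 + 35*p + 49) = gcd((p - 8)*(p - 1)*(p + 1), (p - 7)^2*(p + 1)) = p + 1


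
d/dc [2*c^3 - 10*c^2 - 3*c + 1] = 6*c^2 - 20*c - 3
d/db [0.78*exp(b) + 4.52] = 0.78*exp(b)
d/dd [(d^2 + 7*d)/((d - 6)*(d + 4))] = 3*(-3*d^2 - 16*d - 56)/(d^4 - 4*d^3 - 44*d^2 + 96*d + 576)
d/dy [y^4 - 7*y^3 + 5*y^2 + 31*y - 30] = 4*y^3 - 21*y^2 + 10*y + 31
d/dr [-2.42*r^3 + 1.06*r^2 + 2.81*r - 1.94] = -7.26*r^2 + 2.12*r + 2.81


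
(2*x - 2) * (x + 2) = 2*x^2 + 2*x - 4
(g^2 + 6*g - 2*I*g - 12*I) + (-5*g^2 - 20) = -4*g^2 + 6*g - 2*I*g - 20 - 12*I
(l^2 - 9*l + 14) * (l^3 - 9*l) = l^5 - 9*l^4 + 5*l^3 + 81*l^2 - 126*l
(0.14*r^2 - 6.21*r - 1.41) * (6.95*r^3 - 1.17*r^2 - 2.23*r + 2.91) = 0.973*r^5 - 43.3233*r^4 - 2.846*r^3 + 15.9054*r^2 - 14.9268*r - 4.1031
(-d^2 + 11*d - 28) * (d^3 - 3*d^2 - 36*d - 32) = -d^5 + 14*d^4 - 25*d^3 - 280*d^2 + 656*d + 896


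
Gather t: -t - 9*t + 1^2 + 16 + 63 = 80 - 10*t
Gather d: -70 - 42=-112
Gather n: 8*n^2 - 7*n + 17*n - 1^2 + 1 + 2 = 8*n^2 + 10*n + 2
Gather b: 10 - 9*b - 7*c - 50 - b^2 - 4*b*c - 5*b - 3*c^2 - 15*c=-b^2 + b*(-4*c - 14) - 3*c^2 - 22*c - 40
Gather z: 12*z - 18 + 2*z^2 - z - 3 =2*z^2 + 11*z - 21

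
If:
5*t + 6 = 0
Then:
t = -6/5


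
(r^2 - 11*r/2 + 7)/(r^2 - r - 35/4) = 2*(r - 2)/(2*r + 5)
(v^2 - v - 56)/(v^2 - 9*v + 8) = (v + 7)/(v - 1)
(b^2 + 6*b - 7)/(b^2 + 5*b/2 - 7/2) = 2*(b + 7)/(2*b + 7)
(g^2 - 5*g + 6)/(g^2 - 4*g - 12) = (-g^2 + 5*g - 6)/(-g^2 + 4*g + 12)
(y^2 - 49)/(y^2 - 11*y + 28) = (y + 7)/(y - 4)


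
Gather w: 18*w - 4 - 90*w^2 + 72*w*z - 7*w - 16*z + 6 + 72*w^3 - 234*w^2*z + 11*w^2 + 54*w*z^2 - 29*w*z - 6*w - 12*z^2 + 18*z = 72*w^3 + w^2*(-234*z - 79) + w*(54*z^2 + 43*z + 5) - 12*z^2 + 2*z + 2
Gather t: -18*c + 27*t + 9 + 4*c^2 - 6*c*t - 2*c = 4*c^2 - 20*c + t*(27 - 6*c) + 9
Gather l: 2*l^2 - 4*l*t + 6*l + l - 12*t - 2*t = 2*l^2 + l*(7 - 4*t) - 14*t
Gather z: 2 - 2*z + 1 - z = 3 - 3*z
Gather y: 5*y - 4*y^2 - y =-4*y^2 + 4*y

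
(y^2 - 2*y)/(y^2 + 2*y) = (y - 2)/(y + 2)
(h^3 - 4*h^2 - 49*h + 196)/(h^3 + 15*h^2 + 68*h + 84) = (h^2 - 11*h + 28)/(h^2 + 8*h + 12)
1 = 1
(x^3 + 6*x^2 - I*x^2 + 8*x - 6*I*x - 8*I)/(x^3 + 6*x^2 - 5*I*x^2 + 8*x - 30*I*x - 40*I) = (x - I)/(x - 5*I)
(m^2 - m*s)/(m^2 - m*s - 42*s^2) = m*(-m + s)/(-m^2 + m*s + 42*s^2)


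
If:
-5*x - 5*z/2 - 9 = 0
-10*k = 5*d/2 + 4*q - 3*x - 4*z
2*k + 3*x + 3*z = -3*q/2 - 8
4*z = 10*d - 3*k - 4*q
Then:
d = -13*z/35 - 22/25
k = 78*z/49 + 4/5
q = -153*z/49 - 14/5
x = -z/2 - 9/5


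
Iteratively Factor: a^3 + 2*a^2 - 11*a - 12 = (a + 4)*(a^2 - 2*a - 3) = (a - 3)*(a + 4)*(a + 1)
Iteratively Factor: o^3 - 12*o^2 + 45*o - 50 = (o - 5)*(o^2 - 7*o + 10) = (o - 5)*(o - 2)*(o - 5)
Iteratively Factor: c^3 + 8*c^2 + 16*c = (c)*(c^2 + 8*c + 16) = c*(c + 4)*(c + 4)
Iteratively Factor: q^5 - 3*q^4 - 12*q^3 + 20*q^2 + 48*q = (q + 2)*(q^4 - 5*q^3 - 2*q^2 + 24*q) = (q + 2)^2*(q^3 - 7*q^2 + 12*q) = (q - 4)*(q + 2)^2*(q^2 - 3*q) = q*(q - 4)*(q + 2)^2*(q - 3)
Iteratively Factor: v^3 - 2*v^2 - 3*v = (v)*(v^2 - 2*v - 3) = v*(v - 3)*(v + 1)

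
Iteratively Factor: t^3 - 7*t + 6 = (t - 2)*(t^2 + 2*t - 3) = (t - 2)*(t + 3)*(t - 1)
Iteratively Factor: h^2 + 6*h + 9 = (h + 3)*(h + 3)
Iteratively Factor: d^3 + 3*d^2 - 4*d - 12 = (d - 2)*(d^2 + 5*d + 6) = (d - 2)*(d + 3)*(d + 2)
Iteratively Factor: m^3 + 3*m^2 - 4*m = (m - 1)*(m^2 + 4*m) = m*(m - 1)*(m + 4)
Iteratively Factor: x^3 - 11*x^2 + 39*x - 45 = (x - 3)*(x^2 - 8*x + 15) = (x - 3)^2*(x - 5)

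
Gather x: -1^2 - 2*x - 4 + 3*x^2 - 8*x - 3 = 3*x^2 - 10*x - 8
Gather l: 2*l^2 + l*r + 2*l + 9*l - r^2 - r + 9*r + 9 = 2*l^2 + l*(r + 11) - r^2 + 8*r + 9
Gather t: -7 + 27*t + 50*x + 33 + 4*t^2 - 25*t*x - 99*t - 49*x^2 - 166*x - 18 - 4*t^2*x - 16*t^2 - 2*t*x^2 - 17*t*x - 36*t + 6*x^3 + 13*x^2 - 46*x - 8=t^2*(-4*x - 12) + t*(-2*x^2 - 42*x - 108) + 6*x^3 - 36*x^2 - 162*x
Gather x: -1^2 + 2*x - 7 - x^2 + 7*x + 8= -x^2 + 9*x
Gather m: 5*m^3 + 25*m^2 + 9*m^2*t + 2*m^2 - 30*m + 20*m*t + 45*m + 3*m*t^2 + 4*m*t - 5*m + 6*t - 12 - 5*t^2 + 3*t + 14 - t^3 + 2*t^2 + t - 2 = 5*m^3 + m^2*(9*t + 27) + m*(3*t^2 + 24*t + 10) - t^3 - 3*t^2 + 10*t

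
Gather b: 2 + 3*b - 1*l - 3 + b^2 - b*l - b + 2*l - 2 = b^2 + b*(2 - l) + l - 3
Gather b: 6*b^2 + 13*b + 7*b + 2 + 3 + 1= 6*b^2 + 20*b + 6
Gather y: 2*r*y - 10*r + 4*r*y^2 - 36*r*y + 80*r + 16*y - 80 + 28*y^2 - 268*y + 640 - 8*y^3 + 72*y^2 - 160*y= 70*r - 8*y^3 + y^2*(4*r + 100) + y*(-34*r - 412) + 560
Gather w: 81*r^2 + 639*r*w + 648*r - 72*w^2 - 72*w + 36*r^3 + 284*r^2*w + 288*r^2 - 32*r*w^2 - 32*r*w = 36*r^3 + 369*r^2 + 648*r + w^2*(-32*r - 72) + w*(284*r^2 + 607*r - 72)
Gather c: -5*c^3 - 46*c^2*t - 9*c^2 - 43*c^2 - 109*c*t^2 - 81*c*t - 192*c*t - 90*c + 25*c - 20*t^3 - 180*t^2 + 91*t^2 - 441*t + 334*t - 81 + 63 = -5*c^3 + c^2*(-46*t - 52) + c*(-109*t^2 - 273*t - 65) - 20*t^3 - 89*t^2 - 107*t - 18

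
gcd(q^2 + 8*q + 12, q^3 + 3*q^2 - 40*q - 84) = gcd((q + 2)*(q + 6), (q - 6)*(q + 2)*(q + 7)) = q + 2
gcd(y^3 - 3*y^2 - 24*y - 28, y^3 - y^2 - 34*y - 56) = y^2 - 5*y - 14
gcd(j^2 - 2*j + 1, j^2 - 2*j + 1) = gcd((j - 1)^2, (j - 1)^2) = j^2 - 2*j + 1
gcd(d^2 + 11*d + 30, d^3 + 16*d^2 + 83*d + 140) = d + 5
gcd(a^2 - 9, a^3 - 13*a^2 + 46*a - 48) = a - 3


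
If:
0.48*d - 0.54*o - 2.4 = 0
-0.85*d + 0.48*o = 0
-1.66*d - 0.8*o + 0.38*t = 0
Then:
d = -5.04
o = -8.92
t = -40.80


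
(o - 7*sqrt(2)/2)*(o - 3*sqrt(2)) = o^2 - 13*sqrt(2)*o/2 + 21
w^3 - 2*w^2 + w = w*(w - 1)^2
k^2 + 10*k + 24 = (k + 4)*(k + 6)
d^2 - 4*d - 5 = (d - 5)*(d + 1)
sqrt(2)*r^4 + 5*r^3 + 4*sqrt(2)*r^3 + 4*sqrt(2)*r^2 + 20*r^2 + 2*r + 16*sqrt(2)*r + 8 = (r + 4)*(r + sqrt(2))^2*(sqrt(2)*r + 1)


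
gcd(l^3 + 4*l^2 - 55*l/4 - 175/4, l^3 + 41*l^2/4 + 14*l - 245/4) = l + 5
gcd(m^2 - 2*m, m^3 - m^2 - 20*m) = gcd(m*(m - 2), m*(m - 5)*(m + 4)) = m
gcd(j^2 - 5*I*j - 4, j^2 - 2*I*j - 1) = j - I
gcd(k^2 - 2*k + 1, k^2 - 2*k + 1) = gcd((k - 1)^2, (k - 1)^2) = k^2 - 2*k + 1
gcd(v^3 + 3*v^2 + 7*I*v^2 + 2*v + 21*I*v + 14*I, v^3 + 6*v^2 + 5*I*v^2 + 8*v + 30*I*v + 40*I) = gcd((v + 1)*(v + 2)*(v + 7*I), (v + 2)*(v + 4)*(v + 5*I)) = v + 2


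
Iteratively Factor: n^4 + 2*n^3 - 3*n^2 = (n)*(n^3 + 2*n^2 - 3*n) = n*(n + 3)*(n^2 - n) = n*(n - 1)*(n + 3)*(n)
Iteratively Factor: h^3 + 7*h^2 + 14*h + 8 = (h + 4)*(h^2 + 3*h + 2) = (h + 1)*(h + 4)*(h + 2)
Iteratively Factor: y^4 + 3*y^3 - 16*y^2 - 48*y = (y)*(y^3 + 3*y^2 - 16*y - 48) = y*(y + 3)*(y^2 - 16) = y*(y + 3)*(y + 4)*(y - 4)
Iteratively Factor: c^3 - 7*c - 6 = (c - 3)*(c^2 + 3*c + 2) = (c - 3)*(c + 2)*(c + 1)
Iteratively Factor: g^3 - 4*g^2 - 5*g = (g - 5)*(g^2 + g) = g*(g - 5)*(g + 1)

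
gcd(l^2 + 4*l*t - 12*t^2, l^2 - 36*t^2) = l + 6*t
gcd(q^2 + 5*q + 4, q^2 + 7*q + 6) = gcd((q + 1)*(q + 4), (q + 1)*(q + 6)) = q + 1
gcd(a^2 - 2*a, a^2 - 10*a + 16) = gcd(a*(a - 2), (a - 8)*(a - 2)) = a - 2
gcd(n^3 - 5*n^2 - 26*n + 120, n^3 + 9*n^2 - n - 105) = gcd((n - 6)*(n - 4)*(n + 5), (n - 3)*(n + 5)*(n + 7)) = n + 5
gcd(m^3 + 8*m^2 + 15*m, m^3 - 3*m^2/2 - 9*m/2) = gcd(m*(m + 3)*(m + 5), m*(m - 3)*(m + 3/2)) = m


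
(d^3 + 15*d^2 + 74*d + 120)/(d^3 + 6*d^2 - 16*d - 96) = (d + 5)/(d - 4)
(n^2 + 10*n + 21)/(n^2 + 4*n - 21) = (n + 3)/(n - 3)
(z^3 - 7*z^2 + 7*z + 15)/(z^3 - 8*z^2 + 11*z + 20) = (z - 3)/(z - 4)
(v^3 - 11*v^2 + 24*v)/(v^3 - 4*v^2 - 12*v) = (-v^2 + 11*v - 24)/(-v^2 + 4*v + 12)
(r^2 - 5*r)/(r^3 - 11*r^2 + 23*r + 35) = r/(r^2 - 6*r - 7)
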